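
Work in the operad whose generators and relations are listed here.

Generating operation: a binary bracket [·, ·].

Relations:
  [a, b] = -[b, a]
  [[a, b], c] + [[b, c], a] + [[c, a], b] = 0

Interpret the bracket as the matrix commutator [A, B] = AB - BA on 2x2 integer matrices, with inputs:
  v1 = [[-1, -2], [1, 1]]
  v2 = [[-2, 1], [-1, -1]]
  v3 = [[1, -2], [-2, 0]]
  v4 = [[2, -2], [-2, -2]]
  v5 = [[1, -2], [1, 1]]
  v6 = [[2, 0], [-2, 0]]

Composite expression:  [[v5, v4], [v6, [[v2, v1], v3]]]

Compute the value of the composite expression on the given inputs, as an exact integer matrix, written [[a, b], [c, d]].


[[80, 0], [-120, -80]]

[v5, v4] = [[6, 8], [4, -6]]
[v2, v1] = [[-1, 4], [3, 1]]
[[v2, v1], v3] = [[-2, 0], [-1, 2]]
[v6, [[v2, v1], v3]] = [[0, 0], [10, 0]]
[[v5, v4], [v6, [[v2, v1], v3]]] = [[80, 0], [-120, -80]]


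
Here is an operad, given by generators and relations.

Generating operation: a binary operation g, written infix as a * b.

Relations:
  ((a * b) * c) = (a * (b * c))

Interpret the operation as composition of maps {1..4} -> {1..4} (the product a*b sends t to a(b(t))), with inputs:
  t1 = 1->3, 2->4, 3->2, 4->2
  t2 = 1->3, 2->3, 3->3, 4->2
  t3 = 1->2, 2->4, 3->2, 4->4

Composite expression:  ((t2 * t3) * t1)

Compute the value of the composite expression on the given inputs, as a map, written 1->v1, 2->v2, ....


(t2 * t3) = 1->3, 2->2, 3->3, 4->2
((t2 * t3) * t1) = 1->3, 2->2, 3->2, 4->2

1->3, 2->2, 3->2, 4->2


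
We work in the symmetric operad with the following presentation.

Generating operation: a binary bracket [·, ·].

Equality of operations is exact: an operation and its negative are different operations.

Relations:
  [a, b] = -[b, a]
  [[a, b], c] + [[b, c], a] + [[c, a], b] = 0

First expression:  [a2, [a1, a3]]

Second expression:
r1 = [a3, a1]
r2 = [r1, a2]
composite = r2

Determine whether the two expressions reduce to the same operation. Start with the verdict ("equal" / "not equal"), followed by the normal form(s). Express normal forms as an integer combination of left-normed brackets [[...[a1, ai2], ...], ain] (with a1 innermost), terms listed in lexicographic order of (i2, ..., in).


equal: each reduces to -[[a1, a3], a2]

The first expression, normalized: -[[a1, a3], a2]
The second expression, normalized: -[[a1, a3], a2]
The normal forms match — equal.


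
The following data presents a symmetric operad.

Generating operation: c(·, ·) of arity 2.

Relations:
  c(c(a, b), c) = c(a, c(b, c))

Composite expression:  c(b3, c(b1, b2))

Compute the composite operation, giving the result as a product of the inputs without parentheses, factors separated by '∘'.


b3 ∘ b1 ∘ b2

The c-tree's shape is irrelevant; the b-reading-order decides.
c(b1, b2) flattens to b1 ∘ b2
c(b3, c(b1, b2)) flattens to b3 ∘ b1 ∘ b2


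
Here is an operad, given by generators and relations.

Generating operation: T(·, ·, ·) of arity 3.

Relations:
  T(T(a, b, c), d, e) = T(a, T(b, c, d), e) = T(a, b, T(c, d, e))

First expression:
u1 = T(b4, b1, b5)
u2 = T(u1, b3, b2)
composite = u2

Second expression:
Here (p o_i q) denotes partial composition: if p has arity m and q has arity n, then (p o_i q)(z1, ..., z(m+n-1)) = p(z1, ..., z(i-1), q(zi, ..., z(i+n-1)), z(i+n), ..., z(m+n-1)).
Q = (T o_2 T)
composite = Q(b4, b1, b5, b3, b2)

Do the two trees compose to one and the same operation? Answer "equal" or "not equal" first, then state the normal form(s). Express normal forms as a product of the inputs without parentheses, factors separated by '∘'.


Normal form of the first expression: b4 ∘ b1 ∘ b5 ∘ b3 ∘ b2
Normal form of the second expression: b4 ∘ b1 ∘ b5 ∘ b3 ∘ b2
The normal forms match — equal.

equal; the common form is b4 ∘ b1 ∘ b5 ∘ b3 ∘ b2


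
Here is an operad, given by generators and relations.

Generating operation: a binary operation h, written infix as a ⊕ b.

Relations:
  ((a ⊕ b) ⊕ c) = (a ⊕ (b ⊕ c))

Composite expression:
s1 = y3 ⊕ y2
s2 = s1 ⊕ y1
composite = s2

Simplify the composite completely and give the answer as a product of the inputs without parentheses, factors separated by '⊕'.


y3 ⊕ y2 ⊕ y1


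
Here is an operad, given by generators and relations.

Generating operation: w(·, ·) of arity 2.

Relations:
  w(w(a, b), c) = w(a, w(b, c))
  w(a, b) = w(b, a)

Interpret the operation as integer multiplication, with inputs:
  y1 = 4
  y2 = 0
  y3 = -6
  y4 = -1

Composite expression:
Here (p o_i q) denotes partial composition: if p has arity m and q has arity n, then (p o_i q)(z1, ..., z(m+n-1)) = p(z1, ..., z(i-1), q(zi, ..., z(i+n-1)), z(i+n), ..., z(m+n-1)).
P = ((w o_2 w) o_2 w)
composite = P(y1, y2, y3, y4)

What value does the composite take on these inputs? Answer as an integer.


0

w(y2, y3) = 0
w(w(y2, y3), y4) = 0
w(y1, w(w(y2, y3), y4)) = 0


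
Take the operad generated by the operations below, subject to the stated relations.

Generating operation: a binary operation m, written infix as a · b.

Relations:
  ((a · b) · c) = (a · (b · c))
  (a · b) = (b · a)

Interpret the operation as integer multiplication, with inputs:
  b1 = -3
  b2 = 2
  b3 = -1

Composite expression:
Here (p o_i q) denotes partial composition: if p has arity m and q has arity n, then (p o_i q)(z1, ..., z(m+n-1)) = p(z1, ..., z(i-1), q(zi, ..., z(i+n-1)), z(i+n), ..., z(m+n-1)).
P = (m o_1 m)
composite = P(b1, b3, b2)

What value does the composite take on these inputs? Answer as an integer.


(b1 · b3) = 3
((b1 · b3) · b2) = 6

6


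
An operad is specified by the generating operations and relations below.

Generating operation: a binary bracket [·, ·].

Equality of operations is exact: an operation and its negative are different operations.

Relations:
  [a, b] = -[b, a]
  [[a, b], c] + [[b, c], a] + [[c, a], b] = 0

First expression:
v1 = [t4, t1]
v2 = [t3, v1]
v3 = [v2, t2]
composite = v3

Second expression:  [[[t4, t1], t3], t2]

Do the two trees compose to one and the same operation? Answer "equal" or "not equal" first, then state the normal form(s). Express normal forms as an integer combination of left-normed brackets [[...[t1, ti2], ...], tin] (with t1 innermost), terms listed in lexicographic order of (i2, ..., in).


not equal; first: [[[t1, t4], t3], t2]; second: -[[[t1, t4], t3], t2]


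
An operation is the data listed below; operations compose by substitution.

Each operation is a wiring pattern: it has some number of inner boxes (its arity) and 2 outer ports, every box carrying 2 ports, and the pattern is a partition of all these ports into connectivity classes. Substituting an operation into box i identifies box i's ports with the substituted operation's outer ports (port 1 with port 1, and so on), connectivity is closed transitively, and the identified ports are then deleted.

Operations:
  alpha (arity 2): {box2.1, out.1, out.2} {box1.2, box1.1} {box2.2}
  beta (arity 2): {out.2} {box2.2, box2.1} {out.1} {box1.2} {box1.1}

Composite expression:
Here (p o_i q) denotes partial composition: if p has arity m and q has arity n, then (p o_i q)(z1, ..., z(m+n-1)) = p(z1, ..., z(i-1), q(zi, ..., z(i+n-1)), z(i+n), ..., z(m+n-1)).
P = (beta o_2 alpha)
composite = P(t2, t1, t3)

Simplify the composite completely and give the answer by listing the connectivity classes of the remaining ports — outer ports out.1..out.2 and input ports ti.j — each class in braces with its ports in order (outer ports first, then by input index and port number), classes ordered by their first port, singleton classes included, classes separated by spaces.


{out.1} {out.2} {t1.1, t1.2} {t2.1} {t2.2} {t3.1} {t3.2}

Two ports join when wires chain via beta-identified ports.
alpha over (t1, t3) gives {out.1, out.2, t3.1} {t1.1, t1.2} {t3.2}, out.j being that stage's outer ports
beta over (t2, t1, t3) gives {out.1} {out.2} {t1.1, t1.2} {t2.1} {t2.2} {t3.1} {t3.2}, out.j being that stage's outer ports


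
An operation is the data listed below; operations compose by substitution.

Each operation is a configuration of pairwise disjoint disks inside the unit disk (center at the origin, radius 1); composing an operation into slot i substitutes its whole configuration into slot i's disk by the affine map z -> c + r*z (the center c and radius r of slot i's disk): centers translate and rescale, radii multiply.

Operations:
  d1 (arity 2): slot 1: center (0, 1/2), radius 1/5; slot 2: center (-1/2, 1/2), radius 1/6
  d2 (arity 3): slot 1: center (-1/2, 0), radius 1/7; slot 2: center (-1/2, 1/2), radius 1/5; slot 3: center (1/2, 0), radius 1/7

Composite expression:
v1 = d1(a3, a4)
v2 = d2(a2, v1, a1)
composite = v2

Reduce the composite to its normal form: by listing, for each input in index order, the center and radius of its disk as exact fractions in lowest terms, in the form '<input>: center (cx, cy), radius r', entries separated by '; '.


Below d2, radii multiply path by path; the a-disk centers shift.
a2: after 1 affine step, its disk has center (-1/2, 0), radius 1/7
a3: after 2 affine steps, its disk has center (-1/2, 3/5), radius 1/25
a4: after 2 affine steps, its disk has center (-3/5, 3/5), radius 1/30
a1: after 1 affine step, its disk has center (1/2, 0), radius 1/7

a1: center (1/2, 0), radius 1/7; a2: center (-1/2, 0), radius 1/7; a3: center (-1/2, 3/5), radius 1/25; a4: center (-3/5, 3/5), radius 1/30


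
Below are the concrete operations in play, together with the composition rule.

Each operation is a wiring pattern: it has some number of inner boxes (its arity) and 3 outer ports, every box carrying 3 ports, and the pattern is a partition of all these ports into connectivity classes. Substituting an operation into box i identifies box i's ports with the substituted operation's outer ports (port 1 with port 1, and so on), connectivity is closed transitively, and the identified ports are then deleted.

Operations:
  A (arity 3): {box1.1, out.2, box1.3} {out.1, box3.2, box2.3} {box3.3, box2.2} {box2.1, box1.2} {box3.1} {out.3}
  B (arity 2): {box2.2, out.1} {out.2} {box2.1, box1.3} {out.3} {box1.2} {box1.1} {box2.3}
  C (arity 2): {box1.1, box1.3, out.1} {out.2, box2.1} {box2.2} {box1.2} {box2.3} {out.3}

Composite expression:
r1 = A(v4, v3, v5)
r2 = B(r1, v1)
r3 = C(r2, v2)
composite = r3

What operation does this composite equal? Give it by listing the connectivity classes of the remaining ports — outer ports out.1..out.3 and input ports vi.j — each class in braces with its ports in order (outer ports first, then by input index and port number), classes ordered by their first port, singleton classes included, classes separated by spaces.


{out.1, v1.2} {out.2, v2.1} {out.3} {v1.1} {v1.3} {v2.2} {v2.3} {v3.1, v4.2} {v3.2, v5.3} {v3.3, v5.2} {v4.1, v4.3} {v5.1}

After gluing at C, chains via deleted ports link the v-ports.
the subtree at A composes to {out.1, v3.3, v5.2} {out.2, v4.1, v4.3} {out.3} {v3.1, v4.2} {v3.2, v5.3} {v5.1} on (v4, v3, v5); out.j = own outer ports
the subtree at B composes to {out.1, v1.2} {out.2} {out.3} {v1.1} {v1.3} {v3.1, v4.2} {v3.2, v5.3} {v3.3, v5.2} {v4.1, v4.3} {v5.1} on (v4, v3, v5, v1); out.j = own outer ports
the subtree at C composes to {out.1, v1.2} {out.2, v2.1} {out.3} {v1.1} {v1.3} {v2.2} {v2.3} {v3.1, v4.2} {v3.2, v5.3} {v3.3, v5.2} {v4.1, v4.3} {v5.1} on (v4, v3, v5, v1, v2); out.j = own outer ports


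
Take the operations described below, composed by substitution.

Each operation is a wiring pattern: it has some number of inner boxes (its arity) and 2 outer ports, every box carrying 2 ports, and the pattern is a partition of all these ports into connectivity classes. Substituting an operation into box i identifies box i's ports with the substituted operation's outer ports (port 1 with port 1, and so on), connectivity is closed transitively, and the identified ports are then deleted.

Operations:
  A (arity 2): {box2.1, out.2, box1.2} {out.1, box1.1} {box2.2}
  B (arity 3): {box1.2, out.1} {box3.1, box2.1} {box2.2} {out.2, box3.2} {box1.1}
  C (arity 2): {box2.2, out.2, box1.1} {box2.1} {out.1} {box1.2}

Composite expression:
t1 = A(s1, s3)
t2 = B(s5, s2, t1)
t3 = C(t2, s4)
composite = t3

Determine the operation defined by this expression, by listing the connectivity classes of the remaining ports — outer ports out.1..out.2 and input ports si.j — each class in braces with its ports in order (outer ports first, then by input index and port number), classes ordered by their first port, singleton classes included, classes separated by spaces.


After gluing at C, chains via deleted ports link the s-ports.
through A, on inputs (s1, s3): {out.1, s1.1} {out.2, s1.2, s3.1} {s3.2} (out.j = stage outer ports)
through B, on inputs (s5, s2, s1, s3): {out.1, s5.2} {out.2, s1.2, s3.1} {s1.1, s2.1} {s2.2} {s3.2} {s5.1} (out.j = stage outer ports)
through C, on inputs (s5, s2, s1, s3, s4): {out.1} {out.2, s4.2, s5.2} {s1.1, s2.1} {s1.2, s3.1} {s2.2} {s3.2} {s4.1} {s5.1} (out.j = stage outer ports)

{out.1} {out.2, s4.2, s5.2} {s1.1, s2.1} {s1.2, s3.1} {s2.2} {s3.2} {s4.1} {s5.1}


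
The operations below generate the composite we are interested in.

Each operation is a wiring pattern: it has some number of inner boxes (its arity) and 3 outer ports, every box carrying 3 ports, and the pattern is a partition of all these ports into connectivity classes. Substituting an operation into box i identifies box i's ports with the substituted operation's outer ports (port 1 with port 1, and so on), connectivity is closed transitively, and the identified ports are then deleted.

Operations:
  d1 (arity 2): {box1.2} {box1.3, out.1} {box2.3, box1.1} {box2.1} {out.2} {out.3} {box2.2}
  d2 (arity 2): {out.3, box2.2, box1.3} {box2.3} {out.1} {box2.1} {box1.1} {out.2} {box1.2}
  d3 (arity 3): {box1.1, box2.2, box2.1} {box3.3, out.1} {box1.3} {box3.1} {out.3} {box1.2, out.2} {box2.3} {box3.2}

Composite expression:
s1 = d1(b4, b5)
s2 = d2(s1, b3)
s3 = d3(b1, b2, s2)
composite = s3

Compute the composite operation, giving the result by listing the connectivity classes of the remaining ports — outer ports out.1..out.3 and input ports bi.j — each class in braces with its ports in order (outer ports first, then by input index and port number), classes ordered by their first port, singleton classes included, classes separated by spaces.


{out.1, b3.2} {out.2, b1.2} {out.3} {b1.1, b2.1, b2.2} {b1.3} {b2.3} {b3.1} {b3.3} {b4.1, b5.3} {b4.2} {b4.3} {b5.1} {b5.2}

Connectivity passes through glued d3-boundaries; trace each wire chain.
after d1, the pattern on (b4, b5) reads {out.1, b4.3} {out.2} {out.3} {b4.1, b5.3} {b4.2} {b5.1} {b5.2} (out.j = its outer ports)
after d2, the pattern on (b4, b5, b3) reads {out.1} {out.2} {out.3, b3.2} {b3.1} {b3.3} {b4.1, b5.3} {b4.2} {b4.3} {b5.1} {b5.2} (out.j = its outer ports)
after d3, the pattern on (b1, b2, b4, b5, b3) reads {out.1, b3.2} {out.2, b1.2} {out.3} {b1.1, b2.1, b2.2} {b1.3} {b2.3} {b3.1} {b3.3} {b4.1, b5.3} {b4.2} {b4.3} {b5.1} {b5.2} (out.j = its outer ports)


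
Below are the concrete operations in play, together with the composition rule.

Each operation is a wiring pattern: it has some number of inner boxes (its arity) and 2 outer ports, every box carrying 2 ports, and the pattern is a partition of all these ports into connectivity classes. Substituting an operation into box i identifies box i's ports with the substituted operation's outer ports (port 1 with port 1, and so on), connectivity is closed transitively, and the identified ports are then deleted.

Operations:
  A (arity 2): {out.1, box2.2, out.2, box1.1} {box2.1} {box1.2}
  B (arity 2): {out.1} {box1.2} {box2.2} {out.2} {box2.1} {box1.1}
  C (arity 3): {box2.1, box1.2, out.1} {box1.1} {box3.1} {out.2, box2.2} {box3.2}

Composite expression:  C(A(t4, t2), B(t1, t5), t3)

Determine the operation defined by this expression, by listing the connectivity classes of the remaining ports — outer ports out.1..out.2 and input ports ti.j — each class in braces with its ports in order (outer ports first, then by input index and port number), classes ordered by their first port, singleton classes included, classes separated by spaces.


{out.1, t2.2, t4.1} {out.2} {t1.1} {t1.2} {t2.1} {t3.1} {t3.2} {t4.2} {t5.1} {t5.2}

After gluing at C, chains via deleted ports link the t-ports.
through A, on inputs (t4, t2): {out.1, out.2, t2.2, t4.1} {t2.1} {t4.2} (out.j = stage outer ports)
through B, on inputs (t1, t5): {out.1} {out.2} {t1.1} {t1.2} {t5.1} {t5.2} (out.j = stage outer ports)
through C, on inputs (t4, t2, t1, t5, t3): {out.1, t2.2, t4.1} {out.2} {t1.1} {t1.2} {t2.1} {t3.1} {t3.2} {t4.2} {t5.1} {t5.2} (out.j = stage outer ports)


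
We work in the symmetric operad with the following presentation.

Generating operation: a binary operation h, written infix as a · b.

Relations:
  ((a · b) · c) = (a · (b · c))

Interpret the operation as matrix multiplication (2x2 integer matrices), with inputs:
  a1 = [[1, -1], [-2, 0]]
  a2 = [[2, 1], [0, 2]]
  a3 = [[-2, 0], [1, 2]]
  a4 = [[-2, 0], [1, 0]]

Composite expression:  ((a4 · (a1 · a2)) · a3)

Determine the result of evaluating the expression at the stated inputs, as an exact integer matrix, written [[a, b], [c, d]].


[[10, 4], [-5, -2]]

(a1 · a2) = [[2, -1], [-4, -2]]
(a4 · (a1 · a2)) = [[-4, 2], [2, -1]]
((a4 · (a1 · a2)) · a3) = [[10, 4], [-5, -2]]


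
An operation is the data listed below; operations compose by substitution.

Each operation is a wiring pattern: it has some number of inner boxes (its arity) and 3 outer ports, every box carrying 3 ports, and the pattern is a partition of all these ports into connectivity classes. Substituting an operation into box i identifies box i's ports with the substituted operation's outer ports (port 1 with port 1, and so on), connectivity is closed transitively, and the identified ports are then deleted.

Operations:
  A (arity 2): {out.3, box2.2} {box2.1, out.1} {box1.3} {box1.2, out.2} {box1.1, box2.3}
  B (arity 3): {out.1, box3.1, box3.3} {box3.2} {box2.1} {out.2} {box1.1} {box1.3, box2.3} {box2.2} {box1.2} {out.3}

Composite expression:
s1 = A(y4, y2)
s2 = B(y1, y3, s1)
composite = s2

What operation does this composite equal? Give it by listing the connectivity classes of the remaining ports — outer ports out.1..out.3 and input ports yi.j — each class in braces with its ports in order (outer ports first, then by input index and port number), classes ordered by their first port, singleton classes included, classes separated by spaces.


{out.1, y2.1, y2.2} {out.2} {out.3} {y1.1} {y1.2} {y1.3, y3.3} {y2.3, y4.1} {y3.1} {y3.2} {y4.2} {y4.3}

Treat the ports identified at B as solder joints: merge, then drop.
composing A on (y4, y2), with out.j its own outer ports: {out.1, y2.1} {out.2, y4.2} {out.3, y2.2} {y2.3, y4.1} {y4.3}
composing B on (y1, y3, y4, y2), with out.j its own outer ports: {out.1, y2.1, y2.2} {out.2} {out.3} {y1.1} {y1.2} {y1.3, y3.3} {y2.3, y4.1} {y3.1} {y3.2} {y4.2} {y4.3}


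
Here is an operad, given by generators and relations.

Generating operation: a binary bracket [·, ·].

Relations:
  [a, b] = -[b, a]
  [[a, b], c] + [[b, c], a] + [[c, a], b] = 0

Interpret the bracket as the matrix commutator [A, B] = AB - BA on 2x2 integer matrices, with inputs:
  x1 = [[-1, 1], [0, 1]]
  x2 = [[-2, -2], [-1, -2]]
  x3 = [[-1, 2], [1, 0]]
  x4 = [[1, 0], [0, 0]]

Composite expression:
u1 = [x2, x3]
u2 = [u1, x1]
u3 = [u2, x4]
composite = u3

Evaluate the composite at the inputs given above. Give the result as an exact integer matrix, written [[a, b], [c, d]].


[[0, 4], [-2, 0]]

[x2, x3] = [[0, -2], [1, 0]]
[[x2, x3], x1] = [[-1, -4], [-2, 1]]
[[[x2, x3], x1], x4] = [[0, 4], [-2, 0]]


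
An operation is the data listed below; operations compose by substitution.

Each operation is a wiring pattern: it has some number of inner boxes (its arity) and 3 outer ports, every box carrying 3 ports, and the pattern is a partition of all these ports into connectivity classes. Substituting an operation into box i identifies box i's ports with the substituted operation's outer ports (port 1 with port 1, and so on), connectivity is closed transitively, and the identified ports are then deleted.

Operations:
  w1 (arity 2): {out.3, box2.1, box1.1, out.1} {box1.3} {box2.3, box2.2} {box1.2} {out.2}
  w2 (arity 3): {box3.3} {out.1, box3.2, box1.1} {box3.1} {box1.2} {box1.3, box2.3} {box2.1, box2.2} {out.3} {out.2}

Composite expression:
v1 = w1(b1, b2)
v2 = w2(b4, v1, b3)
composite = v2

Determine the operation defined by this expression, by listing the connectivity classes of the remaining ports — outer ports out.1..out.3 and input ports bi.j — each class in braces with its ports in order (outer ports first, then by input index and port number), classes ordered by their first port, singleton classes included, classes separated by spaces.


{out.1, b3.2, b4.1} {out.2} {out.3} {b1.1, b2.1, b4.3} {b1.2} {b1.3} {b2.2, b2.3} {b3.1} {b3.3} {b4.2}

Treat the ports identified at w2 as solder joints: merge, then drop.
after w1, the pattern on (b1, b2) reads {out.1, out.3, b1.1, b2.1} {out.2} {b1.2} {b1.3} {b2.2, b2.3} (out.j = its outer ports)
after w2, the pattern on (b4, b1, b2, b3) reads {out.1, b3.2, b4.1} {out.2} {out.3} {b1.1, b2.1, b4.3} {b1.2} {b1.3} {b2.2, b2.3} {b3.1} {b3.3} {b4.2} (out.j = its outer ports)


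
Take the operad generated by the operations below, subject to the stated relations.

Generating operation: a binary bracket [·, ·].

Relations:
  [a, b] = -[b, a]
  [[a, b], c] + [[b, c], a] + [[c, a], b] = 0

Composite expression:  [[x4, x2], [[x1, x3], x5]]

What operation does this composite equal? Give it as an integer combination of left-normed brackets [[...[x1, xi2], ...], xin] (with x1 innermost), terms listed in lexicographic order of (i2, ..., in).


Skip Jacobi rewriting: expand, keep x1-initial words, read off terms.
Composite bracket: [[x4, x2], [[x1, x3], x5]]
The bracket unfolds into 16 signed words via [a, b] = ab - ba (2^4 = 16).
The x1-initial words carry the normal form:
  from x1x3x5x2x4, sign +1: term +[[[[x1, x3], x5], x2], x4]
  from x1x3x5x4x2, sign -1: term -[[[[x1, x3], x5], x4], x2]

[[[[x1, x3], x5], x2], x4] - [[[[x1, x3], x5], x4], x2]


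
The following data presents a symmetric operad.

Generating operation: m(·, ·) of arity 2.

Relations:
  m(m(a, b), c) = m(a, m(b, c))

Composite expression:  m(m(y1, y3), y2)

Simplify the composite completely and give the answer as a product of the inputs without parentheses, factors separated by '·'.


y1 · y3 · y2

Every regrouping of m is equal, so read the y-inputs in written order.
m(y1, y3) reduces to y1 · y3
m(m(y1, y3), y2) reduces to y1 · y3 · y2


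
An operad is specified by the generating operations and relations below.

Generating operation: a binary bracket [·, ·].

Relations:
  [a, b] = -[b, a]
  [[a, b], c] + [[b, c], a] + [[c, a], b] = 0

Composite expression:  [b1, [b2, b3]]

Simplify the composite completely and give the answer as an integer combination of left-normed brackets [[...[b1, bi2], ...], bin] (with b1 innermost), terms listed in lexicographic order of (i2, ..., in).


[[b1, b2], b3] - [[b1, b3], b2]

Left-normed coefficients sit on the b1-initial expansion words.
Composite bracket: [b1, [b2, b3]]
Each bracket splits as ab - ba, giving 4 signed words (2^2 = 4).
Collect the words opening with b1:
  from b1b2b3, sign +1: term +[[b1, b2], b3]
  from b1b3b2, sign -1: term -[[b1, b3], b2]


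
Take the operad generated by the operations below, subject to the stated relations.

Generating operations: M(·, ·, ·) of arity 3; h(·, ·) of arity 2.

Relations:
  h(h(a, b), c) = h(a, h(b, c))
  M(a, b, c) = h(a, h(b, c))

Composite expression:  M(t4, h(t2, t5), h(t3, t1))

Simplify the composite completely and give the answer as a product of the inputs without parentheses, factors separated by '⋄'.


t4 ⋄ t2 ⋄ t5 ⋄ t3 ⋄ t1

The M-tree's shape is irrelevant; the t-reading-order decides.
h(t2, t5) linearizes to t2 ⋄ t5
h(t3, t1) linearizes to t3 ⋄ t1
M(t4, h(t2, t5), h(t3, t1)) linearizes to t4 ⋄ t2 ⋄ t5 ⋄ t3 ⋄ t1


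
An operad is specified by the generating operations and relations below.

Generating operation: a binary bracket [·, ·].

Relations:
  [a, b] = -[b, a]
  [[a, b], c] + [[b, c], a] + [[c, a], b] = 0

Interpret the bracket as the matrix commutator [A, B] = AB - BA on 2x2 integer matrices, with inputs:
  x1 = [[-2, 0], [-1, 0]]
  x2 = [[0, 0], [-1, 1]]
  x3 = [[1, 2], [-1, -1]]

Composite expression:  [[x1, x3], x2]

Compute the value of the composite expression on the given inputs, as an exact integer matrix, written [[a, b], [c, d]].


[[4, -4], [8, -4]]

[x1, x3] = [[2, -4], [-4, -2]]
[[x1, x3], x2] = [[4, -4], [8, -4]]


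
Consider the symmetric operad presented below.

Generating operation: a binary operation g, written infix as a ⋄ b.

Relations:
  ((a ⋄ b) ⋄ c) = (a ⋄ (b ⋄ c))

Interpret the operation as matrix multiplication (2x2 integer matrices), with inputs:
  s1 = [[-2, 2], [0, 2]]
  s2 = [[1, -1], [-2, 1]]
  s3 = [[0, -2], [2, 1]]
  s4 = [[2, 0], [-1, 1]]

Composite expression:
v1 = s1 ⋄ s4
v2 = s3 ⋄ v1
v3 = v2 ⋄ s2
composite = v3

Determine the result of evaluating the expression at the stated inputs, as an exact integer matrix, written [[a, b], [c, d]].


(s1 ⋄ s4) = [[-6, 2], [-2, 2]]
(s3 ⋄ (s1 ⋄ s4)) = [[4, -4], [-14, 6]]
((s3 ⋄ (s1 ⋄ s4)) ⋄ s2) = [[12, -8], [-26, 20]]

[[12, -8], [-26, 20]]


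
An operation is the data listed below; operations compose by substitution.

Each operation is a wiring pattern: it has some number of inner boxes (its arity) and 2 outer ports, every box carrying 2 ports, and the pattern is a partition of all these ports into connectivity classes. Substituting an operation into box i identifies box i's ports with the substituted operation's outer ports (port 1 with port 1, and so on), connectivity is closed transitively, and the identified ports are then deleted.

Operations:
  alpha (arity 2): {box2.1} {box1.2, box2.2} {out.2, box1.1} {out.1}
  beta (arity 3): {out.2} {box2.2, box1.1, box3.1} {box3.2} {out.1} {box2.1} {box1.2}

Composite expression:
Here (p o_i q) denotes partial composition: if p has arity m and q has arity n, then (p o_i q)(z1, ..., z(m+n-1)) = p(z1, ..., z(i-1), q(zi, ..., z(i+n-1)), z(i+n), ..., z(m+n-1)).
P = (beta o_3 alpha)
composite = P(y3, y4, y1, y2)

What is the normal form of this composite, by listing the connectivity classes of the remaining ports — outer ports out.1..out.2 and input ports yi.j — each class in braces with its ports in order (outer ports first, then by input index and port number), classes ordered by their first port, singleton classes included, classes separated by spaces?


{out.1} {out.2} {y1.1} {y1.2, y2.2} {y2.1} {y3.1, y4.2} {y3.2} {y4.1}

Two ports join when wires chain via beta-identified ports.
composing alpha on (y1, y2), with out.j its own outer ports: {out.1} {out.2, y1.1} {y1.2, y2.2} {y2.1}
composing beta on (y3, y4, y1, y2), with out.j its own outer ports: {out.1} {out.2} {y1.1} {y1.2, y2.2} {y2.1} {y3.1, y4.2} {y3.2} {y4.1}


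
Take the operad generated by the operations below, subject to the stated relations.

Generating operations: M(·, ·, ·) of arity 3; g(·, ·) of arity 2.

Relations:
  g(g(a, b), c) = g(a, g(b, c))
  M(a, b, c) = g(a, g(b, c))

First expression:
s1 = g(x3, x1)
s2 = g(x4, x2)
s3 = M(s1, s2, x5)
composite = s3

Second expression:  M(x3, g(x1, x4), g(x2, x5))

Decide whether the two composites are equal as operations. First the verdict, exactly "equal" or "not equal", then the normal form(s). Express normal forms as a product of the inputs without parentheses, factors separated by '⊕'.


equal — both sides give x3 ⊕ x1 ⊕ x4 ⊕ x2 ⊕ x5


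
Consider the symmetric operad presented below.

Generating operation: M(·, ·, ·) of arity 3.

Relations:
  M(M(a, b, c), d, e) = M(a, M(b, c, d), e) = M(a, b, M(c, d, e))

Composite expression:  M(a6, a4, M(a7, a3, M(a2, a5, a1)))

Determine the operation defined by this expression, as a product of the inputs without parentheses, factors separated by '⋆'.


a6 ⋆ a4 ⋆ a7 ⋆ a3 ⋆ a2 ⋆ a5 ⋆ a1

Key point: M is associative — brackets drop, the a-order remains.
M(a2, a5, a1) collapses to a2 ⋆ a5 ⋆ a1
M(a7, a3, M(a2, a5, a1)) collapses to a7 ⋆ a3 ⋆ a2 ⋆ a5 ⋆ a1
M(a6, a4, M(a7, a3, M(a2, a5, a1))) collapses to a6 ⋆ a4 ⋆ a7 ⋆ a3 ⋆ a2 ⋆ a5 ⋆ a1


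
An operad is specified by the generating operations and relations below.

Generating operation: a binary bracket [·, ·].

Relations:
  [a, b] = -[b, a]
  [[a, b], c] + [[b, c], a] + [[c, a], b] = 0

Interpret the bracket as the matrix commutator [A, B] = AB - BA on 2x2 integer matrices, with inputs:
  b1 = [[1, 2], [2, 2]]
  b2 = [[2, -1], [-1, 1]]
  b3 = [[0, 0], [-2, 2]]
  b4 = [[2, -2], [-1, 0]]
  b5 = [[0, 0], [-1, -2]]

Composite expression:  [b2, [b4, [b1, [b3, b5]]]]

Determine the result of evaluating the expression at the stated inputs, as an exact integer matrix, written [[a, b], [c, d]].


[[-84, -24], [-60, 84]]

[b3, b5] = [[0, 0], [-6, 0]]
[b1, [b3, b5]] = [[-12, 0], [-6, 12]]
[b4, [b1, [b3, b5]]] = [[12, -48], [36, -12]]
[b2, [b4, [b1, [b3, b5]]]] = [[-84, -24], [-60, 84]]


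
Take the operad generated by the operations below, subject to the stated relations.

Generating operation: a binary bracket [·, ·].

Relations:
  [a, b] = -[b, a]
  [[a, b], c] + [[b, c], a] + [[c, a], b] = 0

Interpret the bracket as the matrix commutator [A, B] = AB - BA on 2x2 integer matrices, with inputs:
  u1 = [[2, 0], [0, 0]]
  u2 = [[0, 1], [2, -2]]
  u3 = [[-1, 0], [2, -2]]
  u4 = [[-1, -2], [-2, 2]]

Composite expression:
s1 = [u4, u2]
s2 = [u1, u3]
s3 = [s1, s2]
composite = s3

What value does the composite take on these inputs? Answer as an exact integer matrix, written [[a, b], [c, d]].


[[-4, 0], [-16, 4]]

[u4, u2] = [[-2, 1], [2, 2]]
[u1, u3] = [[0, 0], [-4, 0]]
[[u4, u2], [u1, u3]] = [[-4, 0], [-16, 4]]


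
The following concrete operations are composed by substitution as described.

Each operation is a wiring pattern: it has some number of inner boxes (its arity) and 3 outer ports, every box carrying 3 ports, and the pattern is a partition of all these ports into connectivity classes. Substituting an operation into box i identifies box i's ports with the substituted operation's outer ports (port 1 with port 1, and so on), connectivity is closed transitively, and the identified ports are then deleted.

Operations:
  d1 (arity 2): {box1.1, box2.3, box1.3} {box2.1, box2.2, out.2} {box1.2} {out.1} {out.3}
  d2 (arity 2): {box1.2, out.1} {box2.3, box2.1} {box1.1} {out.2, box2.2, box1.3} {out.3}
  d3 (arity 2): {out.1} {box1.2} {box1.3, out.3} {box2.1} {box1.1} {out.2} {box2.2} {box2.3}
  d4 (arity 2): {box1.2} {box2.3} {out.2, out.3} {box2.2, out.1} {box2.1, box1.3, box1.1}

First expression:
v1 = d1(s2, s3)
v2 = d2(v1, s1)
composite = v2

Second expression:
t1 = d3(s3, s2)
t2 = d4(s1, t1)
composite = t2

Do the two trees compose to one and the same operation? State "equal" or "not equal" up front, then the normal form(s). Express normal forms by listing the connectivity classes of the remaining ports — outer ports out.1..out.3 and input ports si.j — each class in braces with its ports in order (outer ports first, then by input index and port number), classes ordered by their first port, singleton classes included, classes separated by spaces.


The first expression reduces to {out.1, s3.1, s3.2} {out.2, s1.2} {out.3} {s1.1, s1.3} {s2.1, s2.3, s3.3} {s2.2}
The second expression reduces to {out.1} {out.2, out.3} {s1.1, s1.3} {s1.2} {s2.1} {s2.2} {s2.3} {s3.1} {s3.2} {s3.3}
The normal forms differ: not equal.

not equal; the first gives {out.1, s3.1, s3.2} {out.2, s1.2} {out.3} {s1.1, s1.3} {s2.1, s2.3, s3.3} {s2.2} and the second {out.1} {out.2, out.3} {s1.1, s1.3} {s1.2} {s2.1} {s2.2} {s2.3} {s3.1} {s3.2} {s3.3}


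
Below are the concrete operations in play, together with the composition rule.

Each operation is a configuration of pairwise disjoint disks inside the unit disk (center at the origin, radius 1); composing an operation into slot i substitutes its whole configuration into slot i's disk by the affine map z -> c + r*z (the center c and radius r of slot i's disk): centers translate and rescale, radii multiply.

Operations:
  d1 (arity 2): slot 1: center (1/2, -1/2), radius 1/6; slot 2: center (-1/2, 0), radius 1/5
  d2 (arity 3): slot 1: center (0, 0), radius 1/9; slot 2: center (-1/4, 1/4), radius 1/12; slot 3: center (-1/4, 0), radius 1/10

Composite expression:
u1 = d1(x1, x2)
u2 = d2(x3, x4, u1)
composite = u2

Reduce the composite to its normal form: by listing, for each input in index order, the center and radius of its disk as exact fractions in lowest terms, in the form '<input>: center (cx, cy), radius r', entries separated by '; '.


x1: center (-1/5, -1/20), radius 1/60; x2: center (-3/10, 0), radius 1/50; x3: center (0, 0), radius 1/9; x4: center (-1/4, 1/4), radius 1/12

Follow each x-input down from d2: c' goes to c + r*c', radius to r*r'.
input x3: applying the 1 nested substitution gives center (0, 0), radius 1/9
input x4: applying the 1 nested substitution gives center (-1/4, 1/4), radius 1/12
input x1: applying the 2 nested substitutions gives center (-1/5, -1/20), radius 1/60
input x2: applying the 2 nested substitutions gives center (-3/10, 0), radius 1/50


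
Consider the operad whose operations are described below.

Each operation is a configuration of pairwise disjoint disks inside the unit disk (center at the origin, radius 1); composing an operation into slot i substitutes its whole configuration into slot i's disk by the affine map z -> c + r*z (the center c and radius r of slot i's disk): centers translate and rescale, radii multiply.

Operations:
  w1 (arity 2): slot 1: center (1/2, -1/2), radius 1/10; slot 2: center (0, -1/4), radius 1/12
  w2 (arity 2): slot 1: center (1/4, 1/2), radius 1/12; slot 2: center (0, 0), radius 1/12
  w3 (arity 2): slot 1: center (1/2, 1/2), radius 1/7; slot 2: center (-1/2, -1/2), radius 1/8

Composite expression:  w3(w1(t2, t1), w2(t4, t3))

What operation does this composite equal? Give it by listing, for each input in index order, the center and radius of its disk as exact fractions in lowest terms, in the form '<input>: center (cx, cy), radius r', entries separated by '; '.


Below w3, radii multiply path by path; the t-disk centers shift.
input t2: composing its 2 substitution steps yields center (4/7, 3/7), radius 1/70
input t1: composing its 2 substitution steps yields center (1/2, 13/28), radius 1/84
input t4: composing its 2 substitution steps yields center (-15/32, -7/16), radius 1/96
input t3: composing its 2 substitution steps yields center (-1/2, -1/2), radius 1/96

t1: center (1/2, 13/28), radius 1/84; t2: center (4/7, 3/7), radius 1/70; t3: center (-1/2, -1/2), radius 1/96; t4: center (-15/32, -7/16), radius 1/96


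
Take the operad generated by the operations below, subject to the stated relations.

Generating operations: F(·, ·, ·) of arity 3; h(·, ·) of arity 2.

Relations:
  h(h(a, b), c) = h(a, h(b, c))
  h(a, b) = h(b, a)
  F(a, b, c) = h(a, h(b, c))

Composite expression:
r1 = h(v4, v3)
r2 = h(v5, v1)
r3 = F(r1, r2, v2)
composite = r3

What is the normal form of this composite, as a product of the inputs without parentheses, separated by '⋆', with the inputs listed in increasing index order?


v1 ⋆ v2 ⋆ v3 ⋆ v4 ⋆ v5


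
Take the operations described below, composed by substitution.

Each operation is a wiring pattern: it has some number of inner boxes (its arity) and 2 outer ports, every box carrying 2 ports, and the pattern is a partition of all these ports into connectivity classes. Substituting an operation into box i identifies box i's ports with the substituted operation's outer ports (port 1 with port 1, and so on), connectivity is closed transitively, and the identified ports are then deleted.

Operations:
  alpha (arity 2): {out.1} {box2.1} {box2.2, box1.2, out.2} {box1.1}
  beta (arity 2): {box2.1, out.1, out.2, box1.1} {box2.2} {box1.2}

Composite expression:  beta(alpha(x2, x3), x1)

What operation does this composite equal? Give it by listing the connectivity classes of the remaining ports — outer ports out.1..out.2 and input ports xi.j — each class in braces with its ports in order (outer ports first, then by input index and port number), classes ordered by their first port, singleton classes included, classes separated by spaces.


{out.1, out.2, x1.1} {x1.2} {x2.1} {x2.2, x3.2} {x3.1}

Treat the ports identified at beta as solder joints: merge, then drop.
the subtree at alpha composes to {out.1} {out.2, x2.2, x3.2} {x2.1} {x3.1} on (x2, x3); out.j = own outer ports
the subtree at beta composes to {out.1, out.2, x1.1} {x1.2} {x2.1} {x2.2, x3.2} {x3.1} on (x2, x3, x1); out.j = own outer ports


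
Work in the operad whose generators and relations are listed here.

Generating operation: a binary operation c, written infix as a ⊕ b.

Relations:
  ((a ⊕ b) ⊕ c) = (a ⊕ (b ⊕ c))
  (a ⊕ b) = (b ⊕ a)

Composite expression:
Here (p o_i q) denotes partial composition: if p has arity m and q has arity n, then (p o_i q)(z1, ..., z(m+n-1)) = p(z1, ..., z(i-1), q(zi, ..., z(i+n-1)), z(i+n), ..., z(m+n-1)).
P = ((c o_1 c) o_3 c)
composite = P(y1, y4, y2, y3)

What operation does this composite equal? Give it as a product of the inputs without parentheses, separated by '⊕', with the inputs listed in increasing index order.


With c associative and commutative, the y-input set is all that matters.
(y1 ⊕ y4) collapses to y1 ⊕ y4
(y2 ⊕ y3) collapses to y2 ⊕ y3
((y1 ⊕ y4) ⊕ (y2 ⊕ y3)) collapses to y1 ⊕ y4 ⊕ y2 ⊕ y3
the factors in increasing index order: y1 ⊕ y2 ⊕ y3 ⊕ y4

y1 ⊕ y2 ⊕ y3 ⊕ y4


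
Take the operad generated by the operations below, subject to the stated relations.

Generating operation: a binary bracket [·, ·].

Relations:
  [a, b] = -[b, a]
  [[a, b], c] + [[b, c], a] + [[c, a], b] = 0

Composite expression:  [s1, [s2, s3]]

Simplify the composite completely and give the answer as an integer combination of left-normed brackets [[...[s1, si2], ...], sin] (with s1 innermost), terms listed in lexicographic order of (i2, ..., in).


[[s1, s2], s3] - [[s1, s3], s2]


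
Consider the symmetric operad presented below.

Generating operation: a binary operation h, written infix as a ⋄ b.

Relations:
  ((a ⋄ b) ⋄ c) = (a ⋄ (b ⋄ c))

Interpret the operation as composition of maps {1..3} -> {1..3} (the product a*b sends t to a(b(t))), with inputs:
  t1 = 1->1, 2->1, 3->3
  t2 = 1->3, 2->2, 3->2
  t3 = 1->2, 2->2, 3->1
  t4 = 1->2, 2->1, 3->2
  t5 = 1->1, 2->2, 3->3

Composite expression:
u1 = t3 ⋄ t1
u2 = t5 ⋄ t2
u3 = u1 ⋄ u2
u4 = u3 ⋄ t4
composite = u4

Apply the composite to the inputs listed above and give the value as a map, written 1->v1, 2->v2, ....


1->2, 2->1, 3->2

(t3 ⋄ t1) = 1->2, 2->2, 3->1
(t5 ⋄ t2) = 1->3, 2->2, 3->2
((t3 ⋄ t1) ⋄ (t5 ⋄ t2)) = 1->1, 2->2, 3->2
(((t3 ⋄ t1) ⋄ (t5 ⋄ t2)) ⋄ t4) = 1->2, 2->1, 3->2


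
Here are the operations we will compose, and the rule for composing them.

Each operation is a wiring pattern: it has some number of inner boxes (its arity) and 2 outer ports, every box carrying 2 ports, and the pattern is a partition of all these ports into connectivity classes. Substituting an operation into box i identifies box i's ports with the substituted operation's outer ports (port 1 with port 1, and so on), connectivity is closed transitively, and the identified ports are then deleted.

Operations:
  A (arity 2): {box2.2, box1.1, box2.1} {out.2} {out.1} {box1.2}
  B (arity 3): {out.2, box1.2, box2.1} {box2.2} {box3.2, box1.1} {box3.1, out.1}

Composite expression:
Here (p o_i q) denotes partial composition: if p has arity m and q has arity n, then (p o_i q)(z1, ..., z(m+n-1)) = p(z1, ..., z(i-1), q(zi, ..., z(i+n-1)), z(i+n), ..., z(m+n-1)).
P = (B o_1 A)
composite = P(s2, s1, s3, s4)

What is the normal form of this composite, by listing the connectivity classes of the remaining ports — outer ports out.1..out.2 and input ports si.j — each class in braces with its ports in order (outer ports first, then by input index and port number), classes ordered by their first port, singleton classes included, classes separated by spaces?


{out.1, s4.1} {out.2, s3.1} {s1.1, s1.2, s2.1} {s2.2} {s3.2} {s4.2}

Treat the ports identified at B as solder joints: merge, then drop.
through A, on inputs (s2, s1): {out.1} {out.2} {s1.1, s1.2, s2.1} {s2.2} (out.j = stage outer ports)
through B, on inputs (s2, s1, s3, s4): {out.1, s4.1} {out.2, s3.1} {s1.1, s1.2, s2.1} {s2.2} {s3.2} {s4.2} (out.j = stage outer ports)
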